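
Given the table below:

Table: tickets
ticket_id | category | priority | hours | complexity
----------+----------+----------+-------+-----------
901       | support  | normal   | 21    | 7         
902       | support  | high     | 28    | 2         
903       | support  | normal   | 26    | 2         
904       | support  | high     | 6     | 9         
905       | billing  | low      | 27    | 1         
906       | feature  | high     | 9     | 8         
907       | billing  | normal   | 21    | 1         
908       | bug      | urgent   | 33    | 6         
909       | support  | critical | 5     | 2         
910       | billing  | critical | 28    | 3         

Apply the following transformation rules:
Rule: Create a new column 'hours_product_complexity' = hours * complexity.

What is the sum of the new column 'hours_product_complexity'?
721

Step 1: For each record, compute hours * complexity
Example calculations:
  21 * 7 = 147
  28 * 2 = 56
  26 * 2 = 52
  ...
Step 2: Sum all derived values
Step 3: Total = 721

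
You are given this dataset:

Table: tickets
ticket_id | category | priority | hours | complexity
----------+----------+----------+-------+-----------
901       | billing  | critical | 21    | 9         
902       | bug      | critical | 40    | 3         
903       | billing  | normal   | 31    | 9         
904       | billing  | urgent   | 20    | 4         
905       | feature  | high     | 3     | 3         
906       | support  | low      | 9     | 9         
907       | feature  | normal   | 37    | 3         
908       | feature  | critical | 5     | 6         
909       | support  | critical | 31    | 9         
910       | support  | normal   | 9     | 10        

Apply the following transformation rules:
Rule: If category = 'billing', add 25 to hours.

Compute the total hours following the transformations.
281

Step 1: Count records where category = 'billing': 3
Step 2: Total bonus added: 3 × 25 = 75
Step 3: Original sum of hours: 206
Step 4: Final sum = 206 + 75 = 281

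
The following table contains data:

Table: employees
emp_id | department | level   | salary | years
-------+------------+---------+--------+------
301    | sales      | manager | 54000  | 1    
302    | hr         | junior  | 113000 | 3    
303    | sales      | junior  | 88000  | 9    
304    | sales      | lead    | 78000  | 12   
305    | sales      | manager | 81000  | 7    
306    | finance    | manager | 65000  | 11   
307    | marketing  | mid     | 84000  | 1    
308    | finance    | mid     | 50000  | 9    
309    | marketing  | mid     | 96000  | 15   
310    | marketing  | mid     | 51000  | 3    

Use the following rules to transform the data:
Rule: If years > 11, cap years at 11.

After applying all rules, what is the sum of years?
66

Step 1: 2 records have years > 11
Step 2: These records originally summed to 27
Step 3: After capping: 2 × 11 = 22
Step 4: Unaffected records sum: 44
Step 5: Final sum = 22 + 44 = 66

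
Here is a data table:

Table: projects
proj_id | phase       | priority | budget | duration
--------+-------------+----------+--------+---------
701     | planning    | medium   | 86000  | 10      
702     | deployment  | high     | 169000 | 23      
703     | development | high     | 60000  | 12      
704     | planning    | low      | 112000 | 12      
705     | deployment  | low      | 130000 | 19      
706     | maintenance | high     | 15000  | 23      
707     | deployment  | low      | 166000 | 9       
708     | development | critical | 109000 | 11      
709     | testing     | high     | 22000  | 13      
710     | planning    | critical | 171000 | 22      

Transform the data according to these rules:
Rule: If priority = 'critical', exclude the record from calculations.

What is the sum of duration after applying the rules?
121

Step 1: Identify records where priority = 'critical'
Step 2: The excluded records sum to 33
Step 3: Original total duration = 154
Step 4: Remaining total = 154 - 33 = 121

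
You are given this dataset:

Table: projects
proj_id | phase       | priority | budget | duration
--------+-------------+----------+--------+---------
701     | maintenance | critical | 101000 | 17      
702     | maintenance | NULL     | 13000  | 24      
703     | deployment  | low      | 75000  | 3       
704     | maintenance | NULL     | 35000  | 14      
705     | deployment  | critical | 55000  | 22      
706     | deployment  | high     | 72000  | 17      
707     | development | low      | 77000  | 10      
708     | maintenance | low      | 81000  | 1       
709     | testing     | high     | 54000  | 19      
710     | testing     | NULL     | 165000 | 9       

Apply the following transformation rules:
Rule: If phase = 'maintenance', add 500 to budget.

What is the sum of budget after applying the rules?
730000

Step 1: Count records where phase = 'maintenance': 4
Step 2: Total bonus added: 4 × 500 = 2000
Step 3: Original sum of budget: 728000
Step 4: Final sum = 728000 + 2000 = 730000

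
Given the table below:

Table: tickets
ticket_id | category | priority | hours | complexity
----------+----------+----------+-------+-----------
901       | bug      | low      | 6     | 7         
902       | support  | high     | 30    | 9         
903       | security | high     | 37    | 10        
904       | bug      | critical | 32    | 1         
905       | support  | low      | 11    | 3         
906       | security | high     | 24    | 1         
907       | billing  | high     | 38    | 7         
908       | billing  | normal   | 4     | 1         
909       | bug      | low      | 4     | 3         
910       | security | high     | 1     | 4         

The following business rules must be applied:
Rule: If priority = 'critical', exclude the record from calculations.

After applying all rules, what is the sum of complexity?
45

Step 1: Identify records where priority = 'critical'
Step 2: The excluded records sum to 1
Step 3: Original total complexity = 46
Step 4: Remaining total = 46 - 1 = 45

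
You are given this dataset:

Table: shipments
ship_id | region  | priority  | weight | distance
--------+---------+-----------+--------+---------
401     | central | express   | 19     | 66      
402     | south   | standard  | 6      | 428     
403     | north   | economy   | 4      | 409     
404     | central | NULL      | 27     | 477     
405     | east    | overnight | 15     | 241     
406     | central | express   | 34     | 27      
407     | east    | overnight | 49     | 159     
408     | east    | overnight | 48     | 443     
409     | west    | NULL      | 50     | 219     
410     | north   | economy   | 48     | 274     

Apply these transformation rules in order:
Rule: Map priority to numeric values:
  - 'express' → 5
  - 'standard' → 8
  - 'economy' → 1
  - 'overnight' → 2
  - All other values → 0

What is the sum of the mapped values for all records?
26

Step 1: Apply mapping to each record
Step 2: Count by status:
  'express': 2 records × 5 = 10
  'standard': 1 records × 8 = 8
  'economy': 2 records × 1 = 2
  'overnight': 3 records × 2 = 6
Step 3: Sum all mapped values = 26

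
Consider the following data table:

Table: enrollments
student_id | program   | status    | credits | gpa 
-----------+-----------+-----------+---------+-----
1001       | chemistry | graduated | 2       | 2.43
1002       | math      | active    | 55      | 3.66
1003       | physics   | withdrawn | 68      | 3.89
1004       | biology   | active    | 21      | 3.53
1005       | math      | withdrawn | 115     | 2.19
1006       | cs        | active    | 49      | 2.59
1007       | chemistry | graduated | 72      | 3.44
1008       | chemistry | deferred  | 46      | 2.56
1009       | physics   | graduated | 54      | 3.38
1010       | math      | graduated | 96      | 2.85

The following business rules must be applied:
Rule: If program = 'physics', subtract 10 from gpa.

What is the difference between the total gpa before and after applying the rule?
20.0

Step 1: Original sum of gpa = 30.52
Step 2: 2 records have program = 'physics'
Step 3: Each affected record changes by -10
Step 4: Total change = 2 × -10 = -20
Step 5: New sum = 30.52 + -20 = 10.52
Step 6: Difference = |10.52 - 30.52| = 20.0
        (Sum decreased by 20.0)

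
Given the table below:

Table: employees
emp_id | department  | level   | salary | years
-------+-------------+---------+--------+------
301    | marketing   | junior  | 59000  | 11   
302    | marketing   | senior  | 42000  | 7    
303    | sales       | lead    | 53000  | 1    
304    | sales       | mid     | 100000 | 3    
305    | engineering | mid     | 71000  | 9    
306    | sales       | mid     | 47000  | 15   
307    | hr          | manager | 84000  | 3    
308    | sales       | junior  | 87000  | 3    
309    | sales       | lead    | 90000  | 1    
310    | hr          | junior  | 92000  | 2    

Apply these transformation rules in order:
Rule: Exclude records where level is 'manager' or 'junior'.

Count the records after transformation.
6

Step 1: Count records to exclude
  - 1 (manager) + 3 (junior) = 4 records
Step 2: Total records: 10
Step 3: Remaining = 10 - 4 = 6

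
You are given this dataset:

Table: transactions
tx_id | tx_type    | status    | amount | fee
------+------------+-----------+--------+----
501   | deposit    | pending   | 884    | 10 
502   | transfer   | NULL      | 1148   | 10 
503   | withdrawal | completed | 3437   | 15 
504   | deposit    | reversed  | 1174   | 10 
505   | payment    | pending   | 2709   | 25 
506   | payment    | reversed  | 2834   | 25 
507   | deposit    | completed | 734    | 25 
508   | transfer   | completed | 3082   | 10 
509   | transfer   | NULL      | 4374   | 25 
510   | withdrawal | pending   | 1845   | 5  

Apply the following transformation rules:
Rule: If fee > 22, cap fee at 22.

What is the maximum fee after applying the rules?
22

Step 1: Original maximum fee = 25
Step 2: Apply cap at 22
Step 3: 4 records had fee > 22 and were capped
Step 4: Maximum after transformation = 22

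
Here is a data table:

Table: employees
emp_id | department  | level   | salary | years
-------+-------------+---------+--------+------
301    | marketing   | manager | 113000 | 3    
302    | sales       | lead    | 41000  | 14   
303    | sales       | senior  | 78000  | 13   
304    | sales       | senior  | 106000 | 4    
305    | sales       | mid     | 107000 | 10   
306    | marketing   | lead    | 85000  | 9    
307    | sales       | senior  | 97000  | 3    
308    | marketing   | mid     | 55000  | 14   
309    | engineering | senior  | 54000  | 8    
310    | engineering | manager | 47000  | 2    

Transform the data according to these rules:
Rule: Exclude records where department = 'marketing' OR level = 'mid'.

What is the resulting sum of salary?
423000

Step 1: Find records where department = 'marketing' OR level = 'mid'
Step 2: 4 records match, summing to 360000
Step 3: Original sum: 783000
Step 4: Remaining sum = 783000 - 360000 = 423000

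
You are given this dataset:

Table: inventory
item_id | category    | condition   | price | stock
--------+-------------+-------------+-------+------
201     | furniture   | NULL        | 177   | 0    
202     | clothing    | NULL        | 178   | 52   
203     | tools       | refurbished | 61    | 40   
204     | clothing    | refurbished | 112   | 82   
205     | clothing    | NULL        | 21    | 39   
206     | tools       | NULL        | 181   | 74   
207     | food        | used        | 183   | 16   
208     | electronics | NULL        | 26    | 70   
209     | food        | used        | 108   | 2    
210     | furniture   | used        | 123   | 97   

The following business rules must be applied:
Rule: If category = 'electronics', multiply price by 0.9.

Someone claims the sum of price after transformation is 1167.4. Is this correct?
Yes, the result is correct.

Step 1: Calculate the correct sum after transformation
Step 2: Apply multiplier 0.9 to records where category = 'electronics'
Step 3: Correct result = 1167.4
Step 4: Claimed result = 1167.4
Step 5: 1167.4 = 1167.4 ✓
Conclusion: The claimed result is correct.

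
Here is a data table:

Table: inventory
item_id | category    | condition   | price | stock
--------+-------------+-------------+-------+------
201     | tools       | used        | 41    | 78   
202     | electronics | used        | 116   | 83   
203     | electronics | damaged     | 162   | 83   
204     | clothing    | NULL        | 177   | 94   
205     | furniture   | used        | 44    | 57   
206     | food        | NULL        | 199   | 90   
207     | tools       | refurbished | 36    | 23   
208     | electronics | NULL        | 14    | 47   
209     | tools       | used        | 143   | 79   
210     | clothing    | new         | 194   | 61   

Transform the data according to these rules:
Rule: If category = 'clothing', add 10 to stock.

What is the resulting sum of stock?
715

Step 1: Count records where category = 'clothing': 2
Step 2: Total bonus added: 2 × 10 = 20
Step 3: Original sum of stock: 695
Step 4: Final sum = 695 + 20 = 715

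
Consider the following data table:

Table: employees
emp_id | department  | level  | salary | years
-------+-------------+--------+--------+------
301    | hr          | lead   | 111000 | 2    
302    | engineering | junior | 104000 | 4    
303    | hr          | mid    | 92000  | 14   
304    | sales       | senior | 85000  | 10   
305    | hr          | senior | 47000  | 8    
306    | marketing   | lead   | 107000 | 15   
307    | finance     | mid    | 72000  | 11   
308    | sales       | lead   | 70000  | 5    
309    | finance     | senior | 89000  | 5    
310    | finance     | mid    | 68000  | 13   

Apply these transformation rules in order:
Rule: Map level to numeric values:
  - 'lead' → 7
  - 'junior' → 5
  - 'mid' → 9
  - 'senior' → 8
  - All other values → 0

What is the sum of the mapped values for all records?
77

Step 1: Apply mapping to each record
Step 2: Count by status:
  'lead': 3 records × 7 = 21
  'junior': 1 records × 5 = 5
  'mid': 3 records × 9 = 27
  'senior': 3 records × 8 = 24
Step 3: Sum all mapped values = 77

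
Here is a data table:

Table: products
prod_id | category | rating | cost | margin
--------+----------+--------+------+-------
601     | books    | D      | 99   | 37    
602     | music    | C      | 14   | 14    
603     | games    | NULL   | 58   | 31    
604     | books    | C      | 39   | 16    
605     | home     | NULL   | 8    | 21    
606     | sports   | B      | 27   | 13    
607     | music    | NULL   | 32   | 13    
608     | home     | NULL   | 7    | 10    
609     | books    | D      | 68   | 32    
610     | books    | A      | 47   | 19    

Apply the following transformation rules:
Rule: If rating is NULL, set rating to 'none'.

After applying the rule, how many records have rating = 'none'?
4

Step 1: Count records where rating IS NULL
Step 2: Found 4 records with NULL rating
Step 3: These records will have rating set to 'none'
Step 4: Records already having rating = 'none': 0
Step 5: Answer: 4 + 0 = 4 records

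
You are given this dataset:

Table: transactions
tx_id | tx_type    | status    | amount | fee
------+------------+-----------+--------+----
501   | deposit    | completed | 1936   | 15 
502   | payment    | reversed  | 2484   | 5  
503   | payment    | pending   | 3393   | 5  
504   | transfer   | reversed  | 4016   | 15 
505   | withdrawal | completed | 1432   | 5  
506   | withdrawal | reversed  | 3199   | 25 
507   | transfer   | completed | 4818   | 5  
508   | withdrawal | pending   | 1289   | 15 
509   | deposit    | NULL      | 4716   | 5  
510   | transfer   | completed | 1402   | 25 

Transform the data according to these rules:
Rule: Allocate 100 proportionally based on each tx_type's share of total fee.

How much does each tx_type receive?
deposit: 16.67, payment: 8.33, transfer: 37.5, withdrawal: 37.5

Step 1: Calculate total fee = 120
Step 2: Calculate each tx_type's proportion:
  deposit: 20/120 = 16.67% → 16.67
  payment: 10/120 = 8.33% → 8.33
  transfer: 45/120 = 37.50% → 37.5
  withdrawal: 45/120 = 37.50% → 37.5
Step 3: Verify: sum of allocations ≈ 100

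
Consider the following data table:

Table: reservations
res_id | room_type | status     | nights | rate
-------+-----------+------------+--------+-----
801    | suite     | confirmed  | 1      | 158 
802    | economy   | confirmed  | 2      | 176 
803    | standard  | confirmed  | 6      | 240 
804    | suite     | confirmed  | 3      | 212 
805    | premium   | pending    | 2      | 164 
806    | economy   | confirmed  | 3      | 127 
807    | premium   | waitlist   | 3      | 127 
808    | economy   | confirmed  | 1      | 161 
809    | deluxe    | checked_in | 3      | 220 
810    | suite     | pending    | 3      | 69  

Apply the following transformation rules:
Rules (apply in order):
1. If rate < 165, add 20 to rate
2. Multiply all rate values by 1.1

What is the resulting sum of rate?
1951.4

Step 1: Apply Rule 1 - Add 20 to records with rate < 165
  - 6 records affected: 806 + (6 × 20) = 926
  - Unaffected records: 848
  - Sum after Rule 1: 1774
Step 2: Apply Rule 2 - Multiply all by 1.1
  - 1774 × 1.1 = 1951.4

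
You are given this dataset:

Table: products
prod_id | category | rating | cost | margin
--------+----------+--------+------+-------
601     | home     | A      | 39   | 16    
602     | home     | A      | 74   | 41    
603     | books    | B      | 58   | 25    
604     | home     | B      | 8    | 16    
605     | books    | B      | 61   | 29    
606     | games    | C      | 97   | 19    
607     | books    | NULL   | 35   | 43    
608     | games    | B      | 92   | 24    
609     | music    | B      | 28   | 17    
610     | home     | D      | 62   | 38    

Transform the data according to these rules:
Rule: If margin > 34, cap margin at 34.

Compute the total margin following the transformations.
248

Step 1: 3 records have margin > 34
Step 2: These records originally summed to 122
Step 3: After capping: 3 × 34 = 102
Step 4: Unaffected records sum: 146
Step 5: Final sum = 102 + 146 = 248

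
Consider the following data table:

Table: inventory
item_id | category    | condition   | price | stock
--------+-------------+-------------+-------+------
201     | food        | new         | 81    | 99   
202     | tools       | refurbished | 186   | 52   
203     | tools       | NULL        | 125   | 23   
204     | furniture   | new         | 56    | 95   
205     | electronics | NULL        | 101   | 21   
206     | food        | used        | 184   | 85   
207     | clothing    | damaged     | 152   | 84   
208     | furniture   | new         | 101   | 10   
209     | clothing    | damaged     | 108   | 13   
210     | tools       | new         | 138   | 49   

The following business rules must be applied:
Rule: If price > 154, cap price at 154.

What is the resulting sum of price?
1170

Step 1: 2 records have price > 154
Step 2: These records originally summed to 370
Step 3: After capping: 2 × 154 = 308
Step 4: Unaffected records sum: 862
Step 5: Final sum = 308 + 862 = 1170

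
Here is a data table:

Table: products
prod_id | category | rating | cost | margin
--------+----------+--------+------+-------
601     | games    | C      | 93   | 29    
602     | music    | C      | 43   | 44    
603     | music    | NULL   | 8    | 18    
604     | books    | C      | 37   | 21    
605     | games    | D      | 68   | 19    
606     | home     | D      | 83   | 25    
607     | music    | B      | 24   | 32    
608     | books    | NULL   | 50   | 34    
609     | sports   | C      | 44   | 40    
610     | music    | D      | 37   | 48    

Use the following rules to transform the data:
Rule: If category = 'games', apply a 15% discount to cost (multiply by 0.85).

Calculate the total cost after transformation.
462.85

Step 1: Records with category = 'games' have total cost = 161
Step 2: Apply multiplier: 161 × 0.85 = 136.85
Step 3: Other records total: 326
Step 4: Final sum = 136.85 + 326 = 462.85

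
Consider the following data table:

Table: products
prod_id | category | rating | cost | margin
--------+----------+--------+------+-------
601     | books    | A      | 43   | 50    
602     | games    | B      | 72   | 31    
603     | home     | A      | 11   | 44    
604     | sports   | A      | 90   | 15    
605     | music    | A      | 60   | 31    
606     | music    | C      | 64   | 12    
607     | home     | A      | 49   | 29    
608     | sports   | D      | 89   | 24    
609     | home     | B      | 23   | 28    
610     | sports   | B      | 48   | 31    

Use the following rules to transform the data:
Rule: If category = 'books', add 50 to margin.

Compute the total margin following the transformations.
345

Step 1: Count records where category = 'books': 1
Step 2: Total bonus added: 1 × 50 = 50
Step 3: Original sum of margin: 295
Step 4: Final sum = 295 + 50 = 345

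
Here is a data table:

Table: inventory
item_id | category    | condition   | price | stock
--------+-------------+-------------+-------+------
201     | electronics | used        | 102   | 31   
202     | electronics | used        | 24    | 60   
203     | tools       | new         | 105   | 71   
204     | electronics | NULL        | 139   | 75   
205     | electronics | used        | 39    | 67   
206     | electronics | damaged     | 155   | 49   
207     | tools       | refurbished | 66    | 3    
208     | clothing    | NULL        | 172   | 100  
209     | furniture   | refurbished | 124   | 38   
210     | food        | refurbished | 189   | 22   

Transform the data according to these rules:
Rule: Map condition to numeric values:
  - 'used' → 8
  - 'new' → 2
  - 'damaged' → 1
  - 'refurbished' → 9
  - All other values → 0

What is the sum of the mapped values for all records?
54

Step 1: Apply mapping to each record
Step 2: Count by status:
  'used': 3 records × 8 = 24
  'new': 1 records × 2 = 2
  'damaged': 1 records × 1 = 1
  'refurbished': 3 records × 9 = 27
Step 3: Sum all mapped values = 54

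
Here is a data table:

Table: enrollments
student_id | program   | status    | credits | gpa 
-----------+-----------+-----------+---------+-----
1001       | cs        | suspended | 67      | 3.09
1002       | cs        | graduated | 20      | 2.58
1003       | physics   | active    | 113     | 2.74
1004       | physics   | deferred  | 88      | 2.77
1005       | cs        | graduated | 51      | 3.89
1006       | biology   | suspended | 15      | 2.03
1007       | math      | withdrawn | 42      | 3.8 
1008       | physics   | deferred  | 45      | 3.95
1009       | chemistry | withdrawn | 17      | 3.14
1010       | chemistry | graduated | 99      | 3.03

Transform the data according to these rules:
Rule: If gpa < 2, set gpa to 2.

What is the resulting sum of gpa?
31.02

Step 1: 0 records have gpa < 2
Step 2: These records originally summed to 0
Step 3: After setting to minimum: 0 × 2 = 0
Step 4: Unaffected records sum: 31.02
Step 5: Final sum = 0 + 31.02 = 31.02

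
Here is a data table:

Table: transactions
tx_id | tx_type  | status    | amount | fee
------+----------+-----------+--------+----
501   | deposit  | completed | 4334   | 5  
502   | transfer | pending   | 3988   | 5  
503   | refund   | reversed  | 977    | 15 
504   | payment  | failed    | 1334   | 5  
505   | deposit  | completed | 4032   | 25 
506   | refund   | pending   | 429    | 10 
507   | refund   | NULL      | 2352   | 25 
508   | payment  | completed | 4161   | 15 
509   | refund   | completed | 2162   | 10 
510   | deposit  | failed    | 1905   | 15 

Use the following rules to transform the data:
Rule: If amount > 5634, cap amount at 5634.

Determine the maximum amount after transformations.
4334

Step 1: Original maximum amount = 4334
Step 2: Check cap of 5634 against maximum
Step 3: No records exceed the cap (max 4334 <= cap 5634), so no capping applies
Step 4: Maximum after transformation = 4334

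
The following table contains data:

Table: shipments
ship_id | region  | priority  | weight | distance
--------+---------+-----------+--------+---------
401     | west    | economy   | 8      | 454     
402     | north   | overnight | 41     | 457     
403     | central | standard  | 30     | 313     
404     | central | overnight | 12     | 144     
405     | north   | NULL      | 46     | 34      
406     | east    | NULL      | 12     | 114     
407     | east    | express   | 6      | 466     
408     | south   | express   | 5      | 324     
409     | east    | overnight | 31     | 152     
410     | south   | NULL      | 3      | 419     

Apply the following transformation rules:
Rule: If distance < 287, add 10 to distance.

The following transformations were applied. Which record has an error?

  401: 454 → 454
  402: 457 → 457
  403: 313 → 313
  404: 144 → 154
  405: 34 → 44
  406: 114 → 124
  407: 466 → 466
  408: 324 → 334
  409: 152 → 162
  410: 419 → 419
Record 408 has an error. The correct transformed value should be 324, not 334.

Step 1: Check each record against the rule
Step 2: Record 408 has distance = 324
Step 3: Since 324 >= 287, the bonus should not have been applied
Step 4: Correct value = 324, but claimed value = 334
Conclusion: Record 408 has the error.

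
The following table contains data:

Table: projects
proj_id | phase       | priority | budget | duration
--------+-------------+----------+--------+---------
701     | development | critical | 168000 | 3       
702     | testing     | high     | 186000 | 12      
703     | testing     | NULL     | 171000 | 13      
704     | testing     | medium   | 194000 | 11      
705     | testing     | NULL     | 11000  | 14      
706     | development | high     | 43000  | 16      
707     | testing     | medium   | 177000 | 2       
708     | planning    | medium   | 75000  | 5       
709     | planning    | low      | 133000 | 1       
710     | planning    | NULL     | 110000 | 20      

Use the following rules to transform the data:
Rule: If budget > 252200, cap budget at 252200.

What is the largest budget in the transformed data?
194000

Step 1: Original maximum budget = 194000
Step 2: Check cap of 252200 against maximum
Step 3: No records exceed the cap (max 194000 <= cap 252200), so no capping applies
Step 4: Maximum after transformation = 194000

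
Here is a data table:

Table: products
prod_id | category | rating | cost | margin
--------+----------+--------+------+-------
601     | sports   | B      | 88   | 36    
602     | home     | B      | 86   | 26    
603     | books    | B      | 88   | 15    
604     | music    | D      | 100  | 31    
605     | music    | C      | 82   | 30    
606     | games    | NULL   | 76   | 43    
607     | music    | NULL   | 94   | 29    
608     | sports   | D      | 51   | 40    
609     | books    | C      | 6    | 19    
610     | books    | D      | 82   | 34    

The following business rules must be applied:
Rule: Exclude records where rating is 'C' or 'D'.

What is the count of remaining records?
5

Step 1: Count records to exclude
  - 2 (C) + 3 (D) = 5 records
Step 2: Total records: 10
Step 3: Remaining = 10 - 5 = 5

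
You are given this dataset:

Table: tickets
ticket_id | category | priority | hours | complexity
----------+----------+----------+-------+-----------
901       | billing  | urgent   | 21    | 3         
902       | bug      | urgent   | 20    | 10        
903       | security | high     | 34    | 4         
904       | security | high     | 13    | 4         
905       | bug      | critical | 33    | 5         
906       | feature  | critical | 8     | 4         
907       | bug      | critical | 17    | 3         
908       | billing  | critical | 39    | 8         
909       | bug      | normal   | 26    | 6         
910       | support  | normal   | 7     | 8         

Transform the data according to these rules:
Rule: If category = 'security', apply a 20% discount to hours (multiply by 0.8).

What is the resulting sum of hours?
208.6

Step 1: Records with category = 'security' have total hours = 47
Step 2: Apply multiplier: 47 × 0.8 = 37.6
Step 3: Other records total: 171
Step 4: Final sum = 37.6 + 171 = 208.6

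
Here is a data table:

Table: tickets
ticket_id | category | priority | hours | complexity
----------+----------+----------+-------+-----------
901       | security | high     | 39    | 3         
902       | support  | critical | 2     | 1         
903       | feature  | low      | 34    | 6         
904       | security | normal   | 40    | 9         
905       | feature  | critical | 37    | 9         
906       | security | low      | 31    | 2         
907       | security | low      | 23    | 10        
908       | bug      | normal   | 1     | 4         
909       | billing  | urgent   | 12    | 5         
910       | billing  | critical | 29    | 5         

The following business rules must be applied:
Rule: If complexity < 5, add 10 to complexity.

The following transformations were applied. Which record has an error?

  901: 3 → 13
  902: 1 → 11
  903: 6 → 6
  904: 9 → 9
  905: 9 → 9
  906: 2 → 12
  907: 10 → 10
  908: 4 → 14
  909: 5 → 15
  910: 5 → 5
Record 909 has an error. The correct transformed value should be 5, not 15.

Step 1: Check each record against the rule
Step 2: Record 909 has complexity = 5
Step 3: Since 5 >= 5, the bonus should not have been applied
Step 4: Correct value = 5, but claimed value = 15
Conclusion: Record 909 has the error.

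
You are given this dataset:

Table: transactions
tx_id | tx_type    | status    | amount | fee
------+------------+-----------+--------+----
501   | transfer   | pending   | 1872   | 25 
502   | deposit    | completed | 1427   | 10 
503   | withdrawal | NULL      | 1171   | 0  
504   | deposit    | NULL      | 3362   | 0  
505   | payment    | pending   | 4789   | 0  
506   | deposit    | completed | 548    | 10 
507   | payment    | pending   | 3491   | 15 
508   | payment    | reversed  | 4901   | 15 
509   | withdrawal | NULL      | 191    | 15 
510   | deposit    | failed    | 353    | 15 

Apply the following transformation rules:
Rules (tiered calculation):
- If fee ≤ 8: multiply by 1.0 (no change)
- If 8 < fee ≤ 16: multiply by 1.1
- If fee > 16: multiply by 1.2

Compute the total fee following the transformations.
118.0

Step 1: Tier 1 (fee ≤ 8): 3 records, sum = 0 × 1.0 = 0.0
Step 2: Tier 2 (8 < fee ≤ 16): 6 records, sum = 80 × 1.1 = 88.0
Step 3: Tier 3 (fee > 16): 1 records, sum = 25 × 1.2 = 30.0
Step 4: Final sum = 0.0 + 88.0 + 30.0 = 118.0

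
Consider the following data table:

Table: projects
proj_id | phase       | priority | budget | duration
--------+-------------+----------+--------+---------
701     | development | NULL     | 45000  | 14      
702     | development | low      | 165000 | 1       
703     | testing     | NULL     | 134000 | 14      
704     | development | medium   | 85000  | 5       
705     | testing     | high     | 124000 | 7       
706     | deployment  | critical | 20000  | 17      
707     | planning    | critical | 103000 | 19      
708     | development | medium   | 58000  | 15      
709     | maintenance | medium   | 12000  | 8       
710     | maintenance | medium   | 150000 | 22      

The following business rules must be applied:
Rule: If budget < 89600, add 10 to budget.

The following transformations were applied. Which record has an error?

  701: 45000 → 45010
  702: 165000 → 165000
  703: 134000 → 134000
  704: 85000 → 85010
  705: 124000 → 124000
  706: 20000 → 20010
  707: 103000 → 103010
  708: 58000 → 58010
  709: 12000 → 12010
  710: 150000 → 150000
Record 707 has an error. The correct transformed value should be 103000, not 103010.

Step 1: Check each record against the rule
Step 2: Record 707 has budget = 103000
Step 3: Since 103000 >= 89600, the bonus should not have been applied
Step 4: Correct value = 103000, but claimed value = 103010
Conclusion: Record 707 has the error.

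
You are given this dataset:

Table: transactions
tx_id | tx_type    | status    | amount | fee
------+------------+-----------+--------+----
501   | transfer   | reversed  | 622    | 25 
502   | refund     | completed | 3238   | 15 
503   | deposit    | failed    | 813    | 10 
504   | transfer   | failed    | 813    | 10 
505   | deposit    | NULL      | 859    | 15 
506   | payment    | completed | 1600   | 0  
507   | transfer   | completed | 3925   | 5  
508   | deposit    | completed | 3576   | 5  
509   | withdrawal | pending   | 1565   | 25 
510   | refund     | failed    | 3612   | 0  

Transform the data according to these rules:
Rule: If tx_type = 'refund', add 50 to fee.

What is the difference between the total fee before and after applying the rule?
100

Step 1: Original sum of fee = 110
Step 2: 2 records have tx_type = 'refund'
Step 3: Each affected record changes by 50
Step 4: Total change = 2 × 50 = 100
Step 5: New sum = 110 + 100 = 210
Step 6: Difference = |210 - 110| = 100
        (Sum increased by 100)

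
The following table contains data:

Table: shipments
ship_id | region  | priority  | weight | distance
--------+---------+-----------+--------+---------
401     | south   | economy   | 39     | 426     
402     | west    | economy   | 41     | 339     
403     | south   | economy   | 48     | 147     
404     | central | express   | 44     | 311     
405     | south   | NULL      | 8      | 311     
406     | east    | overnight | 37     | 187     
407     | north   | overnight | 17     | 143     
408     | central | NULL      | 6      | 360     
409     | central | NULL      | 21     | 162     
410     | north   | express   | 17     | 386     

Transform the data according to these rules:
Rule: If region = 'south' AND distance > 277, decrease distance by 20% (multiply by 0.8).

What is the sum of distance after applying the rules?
2624.6

Step 1: Find records where region = 'south' AND distance > 277
Step 2: 2 records match, summing to 737
Step 3: After multiplier: 737 × 0.8 = 589.6
Step 4: Unaffected records sum: 2035
Step 5: Final sum = 589.6 + 2035 = 2624.6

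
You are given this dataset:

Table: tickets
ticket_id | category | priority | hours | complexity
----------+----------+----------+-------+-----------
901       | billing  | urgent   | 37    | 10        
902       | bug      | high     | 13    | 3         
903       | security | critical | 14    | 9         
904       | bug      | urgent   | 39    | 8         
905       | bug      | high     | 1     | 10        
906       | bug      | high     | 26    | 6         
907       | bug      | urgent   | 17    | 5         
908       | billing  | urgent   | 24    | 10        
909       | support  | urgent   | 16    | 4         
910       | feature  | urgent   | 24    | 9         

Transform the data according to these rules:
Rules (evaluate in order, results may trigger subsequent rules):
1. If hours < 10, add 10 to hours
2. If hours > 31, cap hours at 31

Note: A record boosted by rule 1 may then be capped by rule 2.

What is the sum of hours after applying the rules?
207

Step 1: Apply rule 1 to records with hours < 10
  - 1 records get bonus of 10
  - Of these, 0 records then exceed 31 and get capped
Step 2: Apply rule 2 to records with hours > 31
  - 2 records (original) are capped
Step 3: Calculate final sum = 207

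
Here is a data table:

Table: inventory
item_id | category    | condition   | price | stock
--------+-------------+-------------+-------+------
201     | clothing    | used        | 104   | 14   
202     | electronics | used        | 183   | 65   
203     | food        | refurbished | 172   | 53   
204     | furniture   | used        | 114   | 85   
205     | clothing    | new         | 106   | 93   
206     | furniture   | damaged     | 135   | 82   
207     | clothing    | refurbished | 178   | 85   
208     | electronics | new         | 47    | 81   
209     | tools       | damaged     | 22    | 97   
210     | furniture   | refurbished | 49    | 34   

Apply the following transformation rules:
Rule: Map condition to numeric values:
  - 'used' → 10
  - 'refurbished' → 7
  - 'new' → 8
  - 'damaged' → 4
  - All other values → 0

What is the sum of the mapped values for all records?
75

Step 1: Apply mapping to each record
Step 2: Count by status:
  'used': 3 records × 10 = 30
  'refurbished': 3 records × 7 = 21
  'new': 2 records × 8 = 16
  'damaged': 2 records × 4 = 8
Step 3: Sum all mapped values = 75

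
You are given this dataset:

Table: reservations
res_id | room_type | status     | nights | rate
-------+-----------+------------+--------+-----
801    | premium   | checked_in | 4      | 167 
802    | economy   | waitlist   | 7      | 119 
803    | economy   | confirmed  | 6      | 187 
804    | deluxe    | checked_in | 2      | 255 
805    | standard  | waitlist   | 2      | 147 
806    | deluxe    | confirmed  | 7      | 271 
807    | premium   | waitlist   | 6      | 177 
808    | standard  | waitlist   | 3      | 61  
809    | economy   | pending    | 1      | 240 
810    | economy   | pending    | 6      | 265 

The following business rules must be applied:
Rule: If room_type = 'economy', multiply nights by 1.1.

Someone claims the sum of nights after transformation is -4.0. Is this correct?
No, the correct result is 46.0.

Step 1: Calculate the correct sum after transformation
Step 2: Apply multiplier 1.1 to records where room_type = 'economy'
Step 3: Correct result = 46.0
Step 4: Claimed result = -4.0
Step 5: 46.0 ≠ -4.0
Conclusion: The claimed result is incorrect. The correct answer is 46.0.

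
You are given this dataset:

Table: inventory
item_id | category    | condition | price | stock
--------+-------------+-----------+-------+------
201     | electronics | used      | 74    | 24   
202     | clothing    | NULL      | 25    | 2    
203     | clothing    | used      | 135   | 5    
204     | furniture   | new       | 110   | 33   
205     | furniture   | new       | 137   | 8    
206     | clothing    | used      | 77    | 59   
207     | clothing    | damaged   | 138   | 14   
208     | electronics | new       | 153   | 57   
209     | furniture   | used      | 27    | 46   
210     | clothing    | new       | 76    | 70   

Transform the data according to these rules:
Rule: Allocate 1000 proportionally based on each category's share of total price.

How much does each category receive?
clothing: 473.74, electronics: 238.45, furniture: 287.82

Step 1: Calculate total price = 952
Step 2: Calculate each category's proportion:
  clothing: 451/952 = 47.37% → 473.74
  electronics: 227/952 = 23.84% → 238.45
  furniture: 274/952 = 28.78% → 287.82
Step 3: Verify: sum of allocations ≈ 1000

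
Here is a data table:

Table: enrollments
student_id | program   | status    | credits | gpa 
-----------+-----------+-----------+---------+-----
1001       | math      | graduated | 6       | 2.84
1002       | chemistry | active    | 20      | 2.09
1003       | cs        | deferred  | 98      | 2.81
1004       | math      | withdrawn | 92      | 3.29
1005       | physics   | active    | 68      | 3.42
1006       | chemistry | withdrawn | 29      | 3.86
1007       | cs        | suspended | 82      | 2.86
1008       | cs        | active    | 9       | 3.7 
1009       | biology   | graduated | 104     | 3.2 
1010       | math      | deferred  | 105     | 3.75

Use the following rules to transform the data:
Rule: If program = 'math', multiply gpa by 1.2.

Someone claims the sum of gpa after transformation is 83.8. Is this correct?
No, the correct result is 33.8.

Step 1: Calculate the correct sum after transformation
Step 2: Apply multiplier 1.2 to records where program = 'math'
Step 3: Correct result = 33.8
Step 4: Claimed result = 83.8
Step 5: 33.8 ≠ 83.8
Conclusion: The claimed result is incorrect. The correct answer is 33.8.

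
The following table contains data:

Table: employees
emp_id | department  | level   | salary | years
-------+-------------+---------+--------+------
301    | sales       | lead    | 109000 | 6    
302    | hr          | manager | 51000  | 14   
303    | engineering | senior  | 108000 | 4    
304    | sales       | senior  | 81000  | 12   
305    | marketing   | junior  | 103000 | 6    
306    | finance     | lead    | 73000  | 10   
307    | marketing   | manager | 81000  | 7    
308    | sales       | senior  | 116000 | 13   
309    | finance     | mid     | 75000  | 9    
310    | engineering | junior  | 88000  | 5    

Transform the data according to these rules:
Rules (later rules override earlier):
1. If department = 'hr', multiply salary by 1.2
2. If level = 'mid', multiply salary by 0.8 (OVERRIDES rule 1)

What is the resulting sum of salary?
880200.0

Step 1: Rule 2 takes priority for records with level = 'mid'
  - 1 records: 75000 × 0.8 = 60000.0
Step 2: Rule 1 applies to remaining records with department = 'hr'
  - 1 records: 51000 × 1.2 = 61200.0
Step 3: Other records unchanged: 759000
Step 4: Final sum = 60000.0 + 61200.0 + 759000 = 880200.0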